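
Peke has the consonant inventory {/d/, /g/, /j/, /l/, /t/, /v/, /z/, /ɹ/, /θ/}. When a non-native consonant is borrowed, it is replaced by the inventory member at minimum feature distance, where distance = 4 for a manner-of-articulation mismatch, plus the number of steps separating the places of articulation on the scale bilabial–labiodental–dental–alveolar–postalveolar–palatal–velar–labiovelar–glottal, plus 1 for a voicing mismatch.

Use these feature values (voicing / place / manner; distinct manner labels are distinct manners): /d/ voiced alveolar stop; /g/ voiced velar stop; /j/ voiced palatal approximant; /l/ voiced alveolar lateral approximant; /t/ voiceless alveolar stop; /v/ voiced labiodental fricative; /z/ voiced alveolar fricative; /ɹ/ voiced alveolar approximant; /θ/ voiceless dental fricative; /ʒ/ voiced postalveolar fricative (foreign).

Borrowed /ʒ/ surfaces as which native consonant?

z

/z/ is closest: same manner (fricative), place distance 1 (postalveolar→alveolar), same voicing; total 1. Next closest is /v/ at distance 3.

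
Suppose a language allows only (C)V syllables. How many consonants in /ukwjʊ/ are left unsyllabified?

Syllabifying with onset maximization leaves /k/, /w/ stranded (no codas are permitted; onsets are limited to one consonant).

2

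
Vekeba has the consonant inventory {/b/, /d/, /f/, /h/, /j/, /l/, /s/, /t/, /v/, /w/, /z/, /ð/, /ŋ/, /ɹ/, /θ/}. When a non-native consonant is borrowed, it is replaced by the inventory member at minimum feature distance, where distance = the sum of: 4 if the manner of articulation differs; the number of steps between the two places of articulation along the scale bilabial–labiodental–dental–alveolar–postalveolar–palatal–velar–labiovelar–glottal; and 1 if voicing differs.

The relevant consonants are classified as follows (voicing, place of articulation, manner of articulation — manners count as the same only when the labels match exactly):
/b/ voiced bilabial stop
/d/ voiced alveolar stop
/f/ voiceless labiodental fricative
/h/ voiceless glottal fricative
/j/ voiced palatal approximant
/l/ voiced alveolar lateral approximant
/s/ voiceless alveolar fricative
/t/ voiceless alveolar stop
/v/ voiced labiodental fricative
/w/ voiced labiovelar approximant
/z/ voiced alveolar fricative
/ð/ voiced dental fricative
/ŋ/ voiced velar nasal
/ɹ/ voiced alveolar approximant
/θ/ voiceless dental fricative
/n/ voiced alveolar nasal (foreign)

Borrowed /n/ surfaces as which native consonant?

/ŋ/ is closest: same manner (nasal), place distance 3 (alveolar→velar), same voicing; total 3. Next closest is /d/ at distance 4.

ŋ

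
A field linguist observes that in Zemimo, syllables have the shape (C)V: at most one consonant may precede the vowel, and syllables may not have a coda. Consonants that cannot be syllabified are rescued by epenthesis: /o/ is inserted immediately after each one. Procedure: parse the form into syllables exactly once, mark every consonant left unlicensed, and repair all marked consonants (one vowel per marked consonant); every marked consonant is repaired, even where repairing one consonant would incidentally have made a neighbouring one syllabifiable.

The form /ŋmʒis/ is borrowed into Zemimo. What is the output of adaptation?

The consonants /ŋ/, /m/, /s/ cannot be parsed into a legal (C)V syllable (no codas are permitted; onsets are limited to one consonant).
Each unlicensed consonant becomes the onset of a new syllable: /ŋ/ → /ŋo/, /m/ → /mo/, /s/ → /so/.

ŋomoʒiso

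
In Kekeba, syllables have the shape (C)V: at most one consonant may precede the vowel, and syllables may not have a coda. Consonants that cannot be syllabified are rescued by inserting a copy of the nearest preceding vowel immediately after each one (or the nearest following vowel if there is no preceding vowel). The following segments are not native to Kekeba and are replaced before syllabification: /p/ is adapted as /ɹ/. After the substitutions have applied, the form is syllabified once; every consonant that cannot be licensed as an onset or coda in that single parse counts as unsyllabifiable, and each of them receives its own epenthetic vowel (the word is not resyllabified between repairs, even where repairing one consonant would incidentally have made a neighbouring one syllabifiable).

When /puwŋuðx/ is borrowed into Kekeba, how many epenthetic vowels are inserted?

After substitution the input is /ɹuwŋuðx/.
The unsyllabifiable consonants are /w/, /ð/, /x/; each receives one epenthetic vowel.

3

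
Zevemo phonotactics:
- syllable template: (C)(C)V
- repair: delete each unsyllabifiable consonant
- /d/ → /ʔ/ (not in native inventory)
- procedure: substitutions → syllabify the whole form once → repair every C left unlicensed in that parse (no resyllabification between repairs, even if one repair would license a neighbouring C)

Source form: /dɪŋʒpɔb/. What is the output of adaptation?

Substitution: /d/ → /ʔ/, giving /ʔɪŋʒpɔb/.
Syllabifying with onset maximization leaves /ŋ/, /b/ stranded (no codas are permitted; onsets may contain at most 2 consonants).
Deleting the stranded consonants removes /ŋ/, /b/.

ʔɪʒpɔ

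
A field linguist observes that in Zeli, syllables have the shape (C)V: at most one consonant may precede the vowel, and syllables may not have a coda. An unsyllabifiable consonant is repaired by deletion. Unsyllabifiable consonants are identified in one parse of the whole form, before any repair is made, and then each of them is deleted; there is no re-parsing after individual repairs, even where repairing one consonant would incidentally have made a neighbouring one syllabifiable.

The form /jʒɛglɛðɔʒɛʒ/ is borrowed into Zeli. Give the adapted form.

Syllabifying with onset maximization leaves /j/, /g/, /ʒ/ stranded (no codas are permitted; onsets are limited to one consonant).
Deleting the stranded consonants removes /j/, /g/, /ʒ/.

ʒɛlɛðɔʒɛ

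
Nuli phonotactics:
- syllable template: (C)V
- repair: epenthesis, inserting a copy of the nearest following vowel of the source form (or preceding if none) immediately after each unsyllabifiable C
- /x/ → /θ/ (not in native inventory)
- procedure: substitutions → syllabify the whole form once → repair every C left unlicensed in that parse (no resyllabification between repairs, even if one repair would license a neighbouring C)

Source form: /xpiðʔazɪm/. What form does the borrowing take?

Substitution: /x/ → /θ/, giving /θpiðʔazɪm/.
Syllabifying with onset maximization leaves /θ/, /ð/, /m/ stranded (no codas are permitted; onsets are limited to one consonant).
Epenthesis after each stranded consonant: /θ/ → /θi/, /ð/ → /ða/, /m/ → /mɪ/.

θipiðaʔazɪmɪ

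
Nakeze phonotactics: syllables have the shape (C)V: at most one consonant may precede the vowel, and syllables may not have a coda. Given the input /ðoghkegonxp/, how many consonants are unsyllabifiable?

5

The consonants /g/, /h/, /n/, /x/, /p/ cannot be parsed into a legal (C)V syllable (no codas are permitted; onsets are limited to one consonant).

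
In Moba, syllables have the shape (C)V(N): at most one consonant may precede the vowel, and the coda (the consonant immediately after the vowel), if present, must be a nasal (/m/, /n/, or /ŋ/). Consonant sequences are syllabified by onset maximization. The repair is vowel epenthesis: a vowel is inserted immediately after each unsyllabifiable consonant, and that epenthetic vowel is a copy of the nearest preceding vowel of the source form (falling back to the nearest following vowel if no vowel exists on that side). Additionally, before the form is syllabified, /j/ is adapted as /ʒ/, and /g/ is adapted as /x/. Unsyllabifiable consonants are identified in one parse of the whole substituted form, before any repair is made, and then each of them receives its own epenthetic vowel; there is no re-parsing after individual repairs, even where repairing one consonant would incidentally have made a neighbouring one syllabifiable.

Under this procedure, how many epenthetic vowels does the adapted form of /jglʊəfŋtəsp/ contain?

6

After substitution the input is /ʒxlʊəfŋtəsp/.
The unsyllabifiable consonants are /ʒ/, /x/, /f/, /ŋ/, /s/, /p/; each receives one epenthetic vowel.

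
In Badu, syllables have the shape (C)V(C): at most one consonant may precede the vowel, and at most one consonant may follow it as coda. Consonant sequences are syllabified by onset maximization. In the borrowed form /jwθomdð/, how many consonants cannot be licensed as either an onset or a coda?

4

The consonants /j/, /w/, /d/, /ð/ cannot be parsed into a legal (C)V(C) syllable (at most one coda consonant is licensed; onsets are limited to one consonant).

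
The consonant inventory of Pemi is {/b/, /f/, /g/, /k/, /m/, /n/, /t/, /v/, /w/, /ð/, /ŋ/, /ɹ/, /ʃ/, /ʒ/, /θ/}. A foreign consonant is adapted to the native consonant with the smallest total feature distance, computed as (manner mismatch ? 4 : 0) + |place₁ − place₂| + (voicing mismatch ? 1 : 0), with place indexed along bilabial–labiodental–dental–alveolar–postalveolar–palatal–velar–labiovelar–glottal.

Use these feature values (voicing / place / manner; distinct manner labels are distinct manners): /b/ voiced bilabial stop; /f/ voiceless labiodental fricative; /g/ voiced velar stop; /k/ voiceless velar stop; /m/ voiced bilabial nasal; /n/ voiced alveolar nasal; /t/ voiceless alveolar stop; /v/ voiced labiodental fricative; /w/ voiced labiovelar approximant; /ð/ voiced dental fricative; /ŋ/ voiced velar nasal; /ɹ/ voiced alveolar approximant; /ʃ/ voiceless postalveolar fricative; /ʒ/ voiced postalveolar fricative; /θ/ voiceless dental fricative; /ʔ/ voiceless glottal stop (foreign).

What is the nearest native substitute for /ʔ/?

k

/k/ is closest: same manner (stop), place distance 2 (glottal→velar), same voicing; total 2. Next closest is /g/ at distance 3.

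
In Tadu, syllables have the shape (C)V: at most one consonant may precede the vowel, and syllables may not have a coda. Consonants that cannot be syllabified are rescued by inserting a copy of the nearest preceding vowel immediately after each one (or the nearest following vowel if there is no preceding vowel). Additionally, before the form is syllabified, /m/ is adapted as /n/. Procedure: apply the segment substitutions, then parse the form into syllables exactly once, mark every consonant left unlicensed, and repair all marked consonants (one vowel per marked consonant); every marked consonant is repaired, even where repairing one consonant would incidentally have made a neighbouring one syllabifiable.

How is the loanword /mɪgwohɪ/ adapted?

Substitution: /m/ → /n/, giving /nɪgwohɪ/.
Syllabifying with onset maximization leaves /g/ stranded (no codas are permitted; onsets are limited to one consonant).
Epenthesis after each stranded consonant: /g/ → /gɪ/.

nɪgɪwohɪ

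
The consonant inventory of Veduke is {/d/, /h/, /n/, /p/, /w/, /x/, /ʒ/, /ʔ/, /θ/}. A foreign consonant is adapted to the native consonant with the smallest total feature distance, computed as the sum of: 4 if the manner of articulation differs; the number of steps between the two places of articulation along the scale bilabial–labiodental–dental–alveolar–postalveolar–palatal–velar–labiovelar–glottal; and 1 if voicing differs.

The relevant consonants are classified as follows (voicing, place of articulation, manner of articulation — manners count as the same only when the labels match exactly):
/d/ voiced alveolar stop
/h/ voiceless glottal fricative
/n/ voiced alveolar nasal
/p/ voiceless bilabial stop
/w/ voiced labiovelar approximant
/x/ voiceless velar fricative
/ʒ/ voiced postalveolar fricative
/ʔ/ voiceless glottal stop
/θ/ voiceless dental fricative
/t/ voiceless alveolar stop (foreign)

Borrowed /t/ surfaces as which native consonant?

/d/ is closest: same manner (stop), place distance 0 (alveolar→alveolar), voicing differs (+1); total 1. Next closest is /p/ at distance 3.

d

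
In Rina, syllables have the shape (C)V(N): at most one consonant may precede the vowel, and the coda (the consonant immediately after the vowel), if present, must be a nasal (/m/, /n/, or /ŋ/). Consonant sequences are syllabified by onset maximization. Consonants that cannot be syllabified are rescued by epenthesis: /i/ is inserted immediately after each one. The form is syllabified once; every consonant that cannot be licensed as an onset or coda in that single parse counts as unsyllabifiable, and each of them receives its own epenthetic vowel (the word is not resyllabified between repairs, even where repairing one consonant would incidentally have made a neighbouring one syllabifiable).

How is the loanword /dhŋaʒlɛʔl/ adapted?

The consonants /d/, /h/, /ʒ/, /ʔ/, /l/ cannot be parsed into a legal (C)V(N) syllable (only a nasal (/m/, /n/, or /ŋ/) is licensed in coda position; onsets are limited to one consonant).
Each unlicensed consonant becomes the onset of a new syllable: /d/ → /di/, /h/ → /hi/, /ʒ/ → /ʒi/, /ʔ/ → /ʔi/, /l/ → /li/.

dihiŋaʒilɛʔili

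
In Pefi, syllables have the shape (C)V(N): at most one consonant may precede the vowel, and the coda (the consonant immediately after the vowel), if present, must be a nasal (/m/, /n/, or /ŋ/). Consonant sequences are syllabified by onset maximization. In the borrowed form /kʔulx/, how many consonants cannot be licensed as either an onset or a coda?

Under (C)V(N), the unsyllabifiable consonants are /k/, /l/, /x/ (only a nasal (/m/, /n/, or /ŋ/) is licensed in coda position; onsets are limited to one consonant).

3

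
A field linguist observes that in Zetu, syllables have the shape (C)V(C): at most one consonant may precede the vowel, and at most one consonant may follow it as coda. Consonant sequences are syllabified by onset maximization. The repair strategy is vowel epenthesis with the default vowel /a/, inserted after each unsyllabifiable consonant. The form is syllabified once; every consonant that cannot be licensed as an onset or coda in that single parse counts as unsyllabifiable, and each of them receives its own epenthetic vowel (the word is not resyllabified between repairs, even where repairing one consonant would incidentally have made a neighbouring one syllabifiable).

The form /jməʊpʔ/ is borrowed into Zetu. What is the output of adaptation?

jaməʊpʔa

The consonants /j/, /ʔ/ cannot be parsed into a legal (C)V(C) syllable (at most one coda consonant is licensed; onsets are limited to one consonant).
Inserting the epenthetic vowel yields /j/ → /ja/, /ʔ/ → /ʔa/.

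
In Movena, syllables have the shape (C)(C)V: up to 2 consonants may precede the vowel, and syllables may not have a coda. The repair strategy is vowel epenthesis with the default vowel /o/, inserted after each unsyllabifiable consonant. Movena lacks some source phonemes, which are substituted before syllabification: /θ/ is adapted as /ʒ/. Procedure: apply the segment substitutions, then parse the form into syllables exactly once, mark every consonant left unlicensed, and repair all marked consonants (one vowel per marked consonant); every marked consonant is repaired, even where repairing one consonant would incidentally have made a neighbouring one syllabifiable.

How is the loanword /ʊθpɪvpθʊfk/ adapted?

Substitution: /θ/ → /ʒ/, giving /ʊʒpɪvpʒʊfk/.
Under (C)(C)V, the unsyllabifiable consonants are /v/, /f/, /k/ (no codas are permitted; onsets may contain at most 2 consonants).
Inserting the epenthetic vowel yields /v/ → /vo/, /f/ → /fo/, /k/ → /ko/.

ʊʒpɪvopʒʊfoko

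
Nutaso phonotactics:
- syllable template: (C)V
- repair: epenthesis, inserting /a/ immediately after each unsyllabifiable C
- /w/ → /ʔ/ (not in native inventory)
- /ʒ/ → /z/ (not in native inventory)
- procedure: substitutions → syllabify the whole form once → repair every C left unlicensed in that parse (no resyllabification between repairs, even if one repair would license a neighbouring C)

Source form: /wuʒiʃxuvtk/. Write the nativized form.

ʔuziʃaxuvataka

Substitution: /w/ → /ʔ/, /ʒ/ → /z/, giving /ʔuziʃxuvtk/.
Syllabifying with onset maximization leaves /ʃ/, /v/, /t/, /k/ stranded (no codas are permitted; onsets are limited to one consonant).
Each unlicensed consonant becomes the onset of a new syllable: /ʃ/ → /ʃa/, /v/ → /va/, /t/ → /ta/, /k/ → /ka/.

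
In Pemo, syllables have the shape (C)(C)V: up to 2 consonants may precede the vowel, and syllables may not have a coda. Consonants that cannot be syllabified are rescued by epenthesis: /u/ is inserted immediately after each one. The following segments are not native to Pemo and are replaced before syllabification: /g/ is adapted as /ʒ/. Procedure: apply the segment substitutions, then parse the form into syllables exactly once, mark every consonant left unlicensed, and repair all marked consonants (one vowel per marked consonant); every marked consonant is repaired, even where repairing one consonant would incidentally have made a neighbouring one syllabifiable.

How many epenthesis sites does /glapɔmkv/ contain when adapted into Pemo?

3

After substitution the input is /ʒlapɔmkv/.
The unsyllabifiable consonants are /m/, /k/, /v/; each receives one epenthetic vowel.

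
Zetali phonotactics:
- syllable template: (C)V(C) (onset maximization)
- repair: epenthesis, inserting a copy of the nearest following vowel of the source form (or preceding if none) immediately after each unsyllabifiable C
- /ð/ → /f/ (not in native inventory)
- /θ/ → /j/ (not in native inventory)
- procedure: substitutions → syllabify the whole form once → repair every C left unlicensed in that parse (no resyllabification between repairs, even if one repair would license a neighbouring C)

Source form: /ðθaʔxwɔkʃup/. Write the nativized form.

Substitution: /ð/ → /f/, /θ/ → /j/, giving /fjaʔxwɔkʃup/.
The consonants /f/, /x/ cannot be parsed into a legal (C)V(C) syllable (at most one coda consonant is licensed; onsets are limited to one consonant).
Inserting the epenthetic vowel yields /f/ → /fa/, /x/ → /xɔ/.

fajaʔxɔwɔkʃup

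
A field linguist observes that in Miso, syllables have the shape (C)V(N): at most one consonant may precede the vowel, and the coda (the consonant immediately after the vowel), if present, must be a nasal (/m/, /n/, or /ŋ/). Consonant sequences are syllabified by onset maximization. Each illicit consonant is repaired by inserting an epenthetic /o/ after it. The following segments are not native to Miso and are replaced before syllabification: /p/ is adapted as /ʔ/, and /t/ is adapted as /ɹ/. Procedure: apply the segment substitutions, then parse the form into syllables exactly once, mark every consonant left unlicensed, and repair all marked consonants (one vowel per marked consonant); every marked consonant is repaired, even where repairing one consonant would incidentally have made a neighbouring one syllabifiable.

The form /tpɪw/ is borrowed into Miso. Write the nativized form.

Substitution: /t/ → /ɹ/, /p/ → /ʔ/, giving /ɹʔɪw/.
Under (C)V(N), the unsyllabifiable consonants are /ɹ/, /w/ (only a nasal (/m/, /n/, or /ŋ/) is licensed in coda position; onsets are limited to one consonant).
Inserting the epenthetic vowel yields /ɹ/ → /ɹo/, /w/ → /wo/.

ɹoʔɪwo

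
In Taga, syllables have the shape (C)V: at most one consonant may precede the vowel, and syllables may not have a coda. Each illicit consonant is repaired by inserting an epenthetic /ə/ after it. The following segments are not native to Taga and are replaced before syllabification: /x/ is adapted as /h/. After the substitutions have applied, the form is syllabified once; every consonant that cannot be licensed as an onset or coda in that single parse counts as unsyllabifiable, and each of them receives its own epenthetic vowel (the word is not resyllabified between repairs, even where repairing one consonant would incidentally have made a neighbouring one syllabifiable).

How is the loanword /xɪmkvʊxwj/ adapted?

hɪməkəvʊhəwəjə

Substitution: /x/ → /h/, giving /hɪmkvʊhwj/.
Syllabifying with onset maximization leaves /m/, /k/, /h/, /w/, /j/ stranded (no codas are permitted; onsets are limited to one consonant).
Epenthesis after each stranded consonant: /m/ → /mə/, /k/ → /kə/, /h/ → /hə/, /w/ → /wə/, /j/ → /jə/.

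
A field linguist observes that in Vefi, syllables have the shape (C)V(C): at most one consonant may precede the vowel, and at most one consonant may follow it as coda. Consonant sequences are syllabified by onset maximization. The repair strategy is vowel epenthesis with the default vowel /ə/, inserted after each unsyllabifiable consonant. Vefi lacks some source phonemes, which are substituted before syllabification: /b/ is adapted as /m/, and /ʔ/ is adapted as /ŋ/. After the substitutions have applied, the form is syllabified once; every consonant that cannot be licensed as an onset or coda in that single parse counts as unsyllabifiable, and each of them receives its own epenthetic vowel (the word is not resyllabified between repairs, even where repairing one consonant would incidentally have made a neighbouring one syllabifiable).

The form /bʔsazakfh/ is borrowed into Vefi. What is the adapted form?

məŋəsazakfəhə

Substitution: /b/ → /m/, /ʔ/ → /ŋ/, giving /mŋsazakfh/.
Syllabifying with onset maximization leaves /m/, /ŋ/, /f/, /h/ stranded (at most one coda consonant is licensed; onsets are limited to one consonant).
Epenthesis after each stranded consonant: /m/ → /mə/, /ŋ/ → /ŋə/, /f/ → /fə/, /h/ → /hə/.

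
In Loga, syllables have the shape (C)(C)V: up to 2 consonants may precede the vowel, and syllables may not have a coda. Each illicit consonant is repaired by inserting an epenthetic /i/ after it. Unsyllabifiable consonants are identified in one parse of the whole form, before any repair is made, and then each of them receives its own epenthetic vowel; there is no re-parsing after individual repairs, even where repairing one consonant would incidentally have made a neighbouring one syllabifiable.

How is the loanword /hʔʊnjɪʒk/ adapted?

Under (C)(C)V, the unsyllabifiable consonants are /ʒ/, /k/ (no codas are permitted; onsets may contain at most 2 consonants).
Epenthesis after each stranded consonant: /ʒ/ → /ʒi/, /k/ → /ki/.

hʔʊnjɪʒiki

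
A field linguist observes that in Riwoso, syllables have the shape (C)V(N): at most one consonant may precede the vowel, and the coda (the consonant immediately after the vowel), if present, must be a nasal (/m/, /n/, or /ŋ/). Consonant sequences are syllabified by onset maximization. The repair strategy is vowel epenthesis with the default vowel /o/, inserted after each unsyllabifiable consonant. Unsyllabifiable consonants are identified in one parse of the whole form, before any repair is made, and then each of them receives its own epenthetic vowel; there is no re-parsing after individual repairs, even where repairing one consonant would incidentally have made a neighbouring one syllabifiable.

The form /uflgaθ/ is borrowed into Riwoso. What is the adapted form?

ufologaθo

The consonants /f/, /l/, /θ/ cannot be parsed into a legal (C)V(N) syllable (only a nasal (/m/, /n/, or /ŋ/) is licensed in coda position; onsets are limited to one consonant).
Epenthesis after each stranded consonant: /f/ → /fo/, /l/ → /lo/, /θ/ → /θo/.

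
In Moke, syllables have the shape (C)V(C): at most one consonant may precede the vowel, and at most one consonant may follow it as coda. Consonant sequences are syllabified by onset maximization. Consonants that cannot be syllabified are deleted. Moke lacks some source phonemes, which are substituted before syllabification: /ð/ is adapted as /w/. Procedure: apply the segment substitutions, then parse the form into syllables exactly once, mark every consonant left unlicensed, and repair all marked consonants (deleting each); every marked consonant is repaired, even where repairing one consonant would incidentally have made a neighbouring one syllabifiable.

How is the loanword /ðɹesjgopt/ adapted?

ɹesgop

Substitution: /ð/ → /w/, giving /wɹesjgopt/.
Syllabifying with onset maximization leaves /w/, /j/, /t/ stranded (at most one coda consonant is licensed; onsets are limited to one consonant).
Deleting the stranded consonants removes /w/, /j/, /t/.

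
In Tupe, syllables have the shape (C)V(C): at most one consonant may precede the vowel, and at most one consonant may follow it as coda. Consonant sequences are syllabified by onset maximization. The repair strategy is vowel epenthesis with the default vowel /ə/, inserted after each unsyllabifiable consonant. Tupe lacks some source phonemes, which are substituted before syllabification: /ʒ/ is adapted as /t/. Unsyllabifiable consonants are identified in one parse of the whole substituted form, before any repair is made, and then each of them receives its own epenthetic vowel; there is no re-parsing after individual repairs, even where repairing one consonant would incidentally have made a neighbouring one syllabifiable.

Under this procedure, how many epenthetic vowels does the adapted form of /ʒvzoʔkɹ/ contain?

After substitution the input is /tvzoʔkɹ/.
The unsyllabifiable consonants are /t/, /v/, /k/, /ɹ/; each receives one epenthetic vowel.

4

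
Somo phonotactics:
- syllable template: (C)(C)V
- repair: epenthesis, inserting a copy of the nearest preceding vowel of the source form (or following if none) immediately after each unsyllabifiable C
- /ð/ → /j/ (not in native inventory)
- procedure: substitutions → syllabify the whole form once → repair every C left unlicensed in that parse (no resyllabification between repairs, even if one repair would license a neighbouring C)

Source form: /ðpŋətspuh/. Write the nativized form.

Substitution: /ð/ → /j/, giving /jpŋətspuh/.
The consonants /j/, /t/, /h/ cannot be parsed into a legal (C)(C)V syllable (no codas are permitted; onsets may contain at most 2 consonants).
Inserting the epenthetic vowel yields /j/ → /jə/, /t/ → /tə/, /h/ → /hu/.

jəpŋətəspuhu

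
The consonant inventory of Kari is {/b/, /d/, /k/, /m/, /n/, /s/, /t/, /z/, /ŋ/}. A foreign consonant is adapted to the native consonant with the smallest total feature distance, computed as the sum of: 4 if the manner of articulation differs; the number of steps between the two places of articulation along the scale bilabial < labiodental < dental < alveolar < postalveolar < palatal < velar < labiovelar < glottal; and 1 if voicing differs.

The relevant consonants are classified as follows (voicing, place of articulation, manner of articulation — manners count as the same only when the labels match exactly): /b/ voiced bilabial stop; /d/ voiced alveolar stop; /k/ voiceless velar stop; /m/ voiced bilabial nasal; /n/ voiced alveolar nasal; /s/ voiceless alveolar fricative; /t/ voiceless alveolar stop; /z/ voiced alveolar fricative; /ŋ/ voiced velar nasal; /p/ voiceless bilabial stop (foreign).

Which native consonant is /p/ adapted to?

b

/b/ is closest: same manner (stop), place distance 0 (bilabial→bilabial), voicing differs (+1); total 1. Next closest is /t/ at distance 3.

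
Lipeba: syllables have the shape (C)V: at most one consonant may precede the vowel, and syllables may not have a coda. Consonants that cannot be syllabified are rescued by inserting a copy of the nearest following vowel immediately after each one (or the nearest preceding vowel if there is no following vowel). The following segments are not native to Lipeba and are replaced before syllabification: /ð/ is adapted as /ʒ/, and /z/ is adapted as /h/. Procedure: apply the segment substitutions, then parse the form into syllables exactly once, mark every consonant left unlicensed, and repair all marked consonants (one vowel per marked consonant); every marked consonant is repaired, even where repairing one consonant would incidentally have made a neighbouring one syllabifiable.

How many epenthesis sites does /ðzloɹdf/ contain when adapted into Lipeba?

After substitution the input is /ʒhloɹdf/.
The unsyllabifiable consonants are /ʒ/, /h/, /ɹ/, /d/, /f/; each receives one epenthetic vowel.

5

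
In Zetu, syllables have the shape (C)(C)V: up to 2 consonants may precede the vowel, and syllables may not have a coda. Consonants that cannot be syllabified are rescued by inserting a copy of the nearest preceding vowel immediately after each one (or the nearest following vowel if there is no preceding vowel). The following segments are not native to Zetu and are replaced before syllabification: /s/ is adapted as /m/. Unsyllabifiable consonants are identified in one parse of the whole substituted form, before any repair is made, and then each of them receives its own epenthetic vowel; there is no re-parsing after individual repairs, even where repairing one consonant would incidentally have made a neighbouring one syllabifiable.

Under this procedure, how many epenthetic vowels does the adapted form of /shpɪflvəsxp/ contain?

5

After substitution the input is /mhpɪflvəmxp/.
The unsyllabifiable consonants are /m/, /f/, /m/, /x/, /p/; each receives one epenthetic vowel.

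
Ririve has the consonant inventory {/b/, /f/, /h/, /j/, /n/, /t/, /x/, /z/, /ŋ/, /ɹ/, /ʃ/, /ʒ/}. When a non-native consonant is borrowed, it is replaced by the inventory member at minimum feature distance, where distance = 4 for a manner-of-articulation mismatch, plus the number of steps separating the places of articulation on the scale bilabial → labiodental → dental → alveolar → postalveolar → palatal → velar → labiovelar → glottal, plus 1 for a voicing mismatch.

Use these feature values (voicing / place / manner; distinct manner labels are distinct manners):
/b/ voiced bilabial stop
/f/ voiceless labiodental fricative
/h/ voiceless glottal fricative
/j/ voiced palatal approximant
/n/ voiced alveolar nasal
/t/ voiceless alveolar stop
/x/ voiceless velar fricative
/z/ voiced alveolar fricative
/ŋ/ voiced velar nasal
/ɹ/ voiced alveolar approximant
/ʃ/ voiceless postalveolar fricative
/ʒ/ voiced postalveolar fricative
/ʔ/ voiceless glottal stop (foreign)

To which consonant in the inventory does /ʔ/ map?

/h/ is closest: manner differs (stop→fricative, +4), place distance 0 (glottal→glottal), same voicing; total 4. Next closest is /t/ at distance 5.

h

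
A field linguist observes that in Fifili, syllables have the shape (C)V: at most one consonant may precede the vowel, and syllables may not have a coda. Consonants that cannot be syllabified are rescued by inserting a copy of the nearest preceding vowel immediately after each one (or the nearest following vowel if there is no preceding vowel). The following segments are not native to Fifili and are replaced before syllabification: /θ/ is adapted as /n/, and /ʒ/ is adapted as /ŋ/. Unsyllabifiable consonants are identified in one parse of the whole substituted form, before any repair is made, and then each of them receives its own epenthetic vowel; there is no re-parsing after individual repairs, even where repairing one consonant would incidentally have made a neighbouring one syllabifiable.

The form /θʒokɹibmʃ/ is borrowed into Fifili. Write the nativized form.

Substitution: /θ/ → /n/, /ʒ/ → /ŋ/, giving /nŋokɹibmʃ/.
The consonants /n/, /k/, /b/, /m/, /ʃ/ cannot be parsed into a legal (C)V syllable (no codas are permitted; onsets are limited to one consonant).
Inserting the epenthetic vowel yields /n/ → /no/, /k/ → /ko/, /b/ → /bi/, /m/ → /mi/, /ʃ/ → /ʃi/.

noŋokoɹibimiʃi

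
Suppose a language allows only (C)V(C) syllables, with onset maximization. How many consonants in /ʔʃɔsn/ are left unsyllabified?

The consonants /ʔ/, /n/ cannot be parsed into a legal (C)V(C) syllable (at most one coda consonant is licensed; onsets are limited to one consonant).

2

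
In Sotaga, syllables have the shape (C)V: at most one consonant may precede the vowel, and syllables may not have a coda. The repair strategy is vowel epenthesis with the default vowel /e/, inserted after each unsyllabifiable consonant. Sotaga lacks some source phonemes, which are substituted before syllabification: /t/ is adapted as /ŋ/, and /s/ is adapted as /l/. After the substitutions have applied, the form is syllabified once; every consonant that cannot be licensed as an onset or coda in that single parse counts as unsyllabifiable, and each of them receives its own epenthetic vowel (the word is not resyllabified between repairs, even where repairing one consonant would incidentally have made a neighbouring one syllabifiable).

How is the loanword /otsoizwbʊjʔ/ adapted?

oŋeloizewebʊjeʔe

Substitution: /t/ → /ŋ/, /s/ → /l/, giving /oŋloizwbʊjʔ/.
The consonants /ŋ/, /z/, /w/, /j/, /ʔ/ cannot be parsed into a legal (C)V syllable (no codas are permitted; onsets are limited to one consonant).
Inserting the epenthetic vowel yields /ŋ/ → /ŋe/, /z/ → /ze/, /w/ → /we/, /j/ → /je/, /ʔ/ → /ʔe/.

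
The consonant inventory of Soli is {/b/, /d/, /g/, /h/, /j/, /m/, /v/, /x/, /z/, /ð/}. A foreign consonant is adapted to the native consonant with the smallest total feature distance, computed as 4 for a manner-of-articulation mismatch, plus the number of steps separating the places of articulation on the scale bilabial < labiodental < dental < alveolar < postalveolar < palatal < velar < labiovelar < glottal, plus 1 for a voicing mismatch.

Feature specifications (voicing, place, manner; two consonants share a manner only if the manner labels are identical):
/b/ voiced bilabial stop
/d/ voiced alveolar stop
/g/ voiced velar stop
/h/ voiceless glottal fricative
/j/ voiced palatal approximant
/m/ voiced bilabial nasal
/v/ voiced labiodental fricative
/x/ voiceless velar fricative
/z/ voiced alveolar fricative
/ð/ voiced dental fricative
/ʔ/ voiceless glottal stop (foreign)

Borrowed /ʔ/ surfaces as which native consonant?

g

/g/ is closest: same manner (stop), place distance 2 (glottal→velar), voicing differs (+1); total 3. Next closest is /h/ at distance 4.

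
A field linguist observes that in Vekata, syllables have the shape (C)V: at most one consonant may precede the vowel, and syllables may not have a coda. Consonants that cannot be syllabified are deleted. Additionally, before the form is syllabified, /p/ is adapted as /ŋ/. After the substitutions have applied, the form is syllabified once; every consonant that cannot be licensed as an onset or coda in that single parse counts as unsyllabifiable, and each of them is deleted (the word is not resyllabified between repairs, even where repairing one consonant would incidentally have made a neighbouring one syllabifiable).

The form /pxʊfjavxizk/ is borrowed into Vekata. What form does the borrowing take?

Substitution: /p/ → /ŋ/, giving /ŋxʊfjavxizk/.
Under (C)V, the unsyllabifiable consonants are /ŋ/, /f/, /v/, /z/, /k/ (no codas are permitted; onsets are limited to one consonant).
Deleting the stranded consonants removes /ŋ/, /f/, /v/, /z/, /k/.

xʊjaxi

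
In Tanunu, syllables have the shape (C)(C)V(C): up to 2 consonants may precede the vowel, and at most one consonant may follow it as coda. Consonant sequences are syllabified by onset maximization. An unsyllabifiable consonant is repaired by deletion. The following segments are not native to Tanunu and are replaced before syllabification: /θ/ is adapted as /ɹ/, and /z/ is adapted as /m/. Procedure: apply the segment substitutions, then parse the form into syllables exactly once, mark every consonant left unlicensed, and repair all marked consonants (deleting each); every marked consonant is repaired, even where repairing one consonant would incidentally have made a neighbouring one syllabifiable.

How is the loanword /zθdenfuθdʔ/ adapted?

ɹdenfuɹ

Substitution: /z/ → /m/, /θ/ → /ɹ/, giving /mɹdenfuɹdʔ/.
Under (C)(C)V(C), the unsyllabifiable consonants are /m/, /d/, /ʔ/ (at most one coda consonant is licensed; onsets may contain at most 2 consonants).
Each unlicensed consonant is deleted: /m/, /d/, /ʔ/.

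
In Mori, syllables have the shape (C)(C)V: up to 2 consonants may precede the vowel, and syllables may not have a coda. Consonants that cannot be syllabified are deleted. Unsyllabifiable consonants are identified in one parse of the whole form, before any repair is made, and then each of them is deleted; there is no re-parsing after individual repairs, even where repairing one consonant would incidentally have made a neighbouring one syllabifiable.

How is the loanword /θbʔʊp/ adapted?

The consonants /θ/, /p/ cannot be parsed into a legal (C)(C)V syllable (no codas are permitted; onsets may contain at most 2 consonants).
Deletion applies to /θ/, /p/.

bʔʊ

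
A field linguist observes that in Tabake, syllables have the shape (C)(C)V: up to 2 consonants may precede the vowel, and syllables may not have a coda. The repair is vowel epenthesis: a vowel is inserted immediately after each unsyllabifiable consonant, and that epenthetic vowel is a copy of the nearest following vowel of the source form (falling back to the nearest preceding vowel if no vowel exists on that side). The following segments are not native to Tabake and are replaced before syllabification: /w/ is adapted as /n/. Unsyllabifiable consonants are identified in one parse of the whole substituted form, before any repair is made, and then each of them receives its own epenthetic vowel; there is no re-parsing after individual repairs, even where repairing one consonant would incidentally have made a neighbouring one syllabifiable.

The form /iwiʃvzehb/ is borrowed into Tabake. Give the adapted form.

Substitution: /w/ → /n/, giving /iniʃvzehb/.
Syllabifying with onset maximization leaves /ʃ/, /h/, /b/ stranded (no codas are permitted; onsets may contain at most 2 consonants).
Epenthesis after each stranded consonant: /ʃ/ → /ʃe/, /h/ → /he/, /b/ → /be/.

iniʃevzehebe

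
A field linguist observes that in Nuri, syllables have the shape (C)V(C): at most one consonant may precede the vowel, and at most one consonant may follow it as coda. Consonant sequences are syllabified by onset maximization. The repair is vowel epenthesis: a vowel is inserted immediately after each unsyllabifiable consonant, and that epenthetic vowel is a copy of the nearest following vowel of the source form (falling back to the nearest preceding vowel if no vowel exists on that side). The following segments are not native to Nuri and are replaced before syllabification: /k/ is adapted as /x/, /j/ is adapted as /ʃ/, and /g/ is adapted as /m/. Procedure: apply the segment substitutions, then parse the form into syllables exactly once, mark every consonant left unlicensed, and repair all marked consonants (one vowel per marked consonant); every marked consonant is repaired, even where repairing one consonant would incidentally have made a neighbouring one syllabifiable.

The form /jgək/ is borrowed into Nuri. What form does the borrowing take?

Substitution: /j/ → /ʃ/, /g/ → /m/, /k/ → /x/, giving /ʃməx/.
Under (C)V(C), the unsyllabifiable consonants are /ʃ/ (at most one coda consonant is licensed; onsets are limited to one consonant).
Epenthesis after each stranded consonant: /ʃ/ → /ʃə/.

ʃəməx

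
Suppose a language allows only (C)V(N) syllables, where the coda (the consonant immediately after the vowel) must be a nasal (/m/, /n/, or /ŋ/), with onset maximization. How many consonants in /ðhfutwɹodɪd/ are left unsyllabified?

5

Under (C)V(N), the unsyllabifiable consonants are /ð/, /h/, /t/, /w/, /d/ (only a nasal (/m/, /n/, or /ŋ/) is licensed in coda position; onsets are limited to one consonant).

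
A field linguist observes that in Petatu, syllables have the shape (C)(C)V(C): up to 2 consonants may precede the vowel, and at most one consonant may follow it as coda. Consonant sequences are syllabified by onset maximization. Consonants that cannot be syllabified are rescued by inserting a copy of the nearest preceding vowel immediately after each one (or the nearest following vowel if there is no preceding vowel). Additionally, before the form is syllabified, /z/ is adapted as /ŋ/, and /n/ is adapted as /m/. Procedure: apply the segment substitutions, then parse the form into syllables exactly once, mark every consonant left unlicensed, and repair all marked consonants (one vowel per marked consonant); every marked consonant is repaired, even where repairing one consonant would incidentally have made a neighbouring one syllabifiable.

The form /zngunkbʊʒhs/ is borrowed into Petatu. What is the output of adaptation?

Substitution: /z/ → /ŋ/, /n/ → /m/, giving /ŋmgumkbʊʒhs/.
Under (C)(C)V(C), the unsyllabifiable consonants are /ŋ/, /h/, /s/ (at most one coda consonant is licensed; onsets may contain at most 2 consonants).
Inserting the epenthetic vowel yields /ŋ/ → /ŋu/, /h/ → /hʊ/, /s/ → /sʊ/.

ŋumgumkbʊʒhʊsʊ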